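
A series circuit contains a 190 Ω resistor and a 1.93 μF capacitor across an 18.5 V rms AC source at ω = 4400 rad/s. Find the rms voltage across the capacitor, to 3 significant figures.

X_C = 1/(ωC) = 118 Ω
Z = 190 − j118 Ω
|Z| = √(190² + 118²) = 224 Ω
I = V/|Z| = 82.8 mA
V_C = I·|Z_C| = 0.0828 × 118 = 9.75 V

9.75 V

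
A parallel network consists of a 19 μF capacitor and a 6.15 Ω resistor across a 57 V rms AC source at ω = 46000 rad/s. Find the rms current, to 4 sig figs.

50.67 A

X_C = 1/(ωC) = 1.144 Ω
Parallel: admittances add. Y = 1/R + jωC
Y = (0.1626 + j0.8740) S
|Y| = 0.8890 S → |Z| = 1/|Y| = 1.125 Ω, ∠Z = −∠Y = -79.46°
I = V/|Z| = 57/1.125 = 50.67 A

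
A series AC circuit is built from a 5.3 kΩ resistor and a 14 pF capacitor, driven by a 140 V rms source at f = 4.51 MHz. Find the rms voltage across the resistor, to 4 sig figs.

126.4 V

ω = 2πf = 2.834e+07 rad/s
X_C = 1/(ωC) = 2521 Ω
Z = 5300 − j2521 Ω
|Z| = √(5300² + 2521²) = 5869 Ω
I = V/|Z| = 23.85 mA
V_R = I·|Z_R| = 0.02385 × 5300 = 126.4 V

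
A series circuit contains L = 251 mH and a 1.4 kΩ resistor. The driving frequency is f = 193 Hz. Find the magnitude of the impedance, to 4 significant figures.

1433 Ω

ω = 2πf = 1213 rad/s
X_L = ωL = 304.4 Ω
Z = 1400 + j304.4 Ω
|Z| = √(1400² + 304.4²) = 1433 Ω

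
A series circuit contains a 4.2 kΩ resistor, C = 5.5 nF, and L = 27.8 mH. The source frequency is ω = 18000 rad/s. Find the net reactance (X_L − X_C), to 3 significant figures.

-9600 Ω

X_L = ωL = 500 Ω
X_C = 1/(ωC) = 10100 Ω
X = 500 − 10100 = -9600 Ω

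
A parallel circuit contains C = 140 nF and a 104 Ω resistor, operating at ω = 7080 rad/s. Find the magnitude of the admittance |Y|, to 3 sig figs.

X_C = 1/(ωC) = 1010 Ω
Parallel: admittances add. Y = 1/R + jωC
Y = (0.00962 + j0.000991) S
|Y| = 0.00967 S → |Z| = 1/|Y| = 103 Ω, ∠Z = −∠Y = -5.89°

9.67 mS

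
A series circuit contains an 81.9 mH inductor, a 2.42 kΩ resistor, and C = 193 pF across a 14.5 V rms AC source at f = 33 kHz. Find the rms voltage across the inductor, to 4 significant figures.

ω = 2πf = 207300 rad/s
X_L = ωL = 16980 Ω
X_C = 1/(ωC) = 24990 Ω
Net reactance X = X_L − X_C = -8007 Ω
Z = 2420 − j8007 Ω
|Z| = √(2420² + 8007²) = 8365 Ω
I = V/|Z| = 1.733 mA
V_L = I·|Z_L| = 0.001733 × 16980 = 29.44 V

29.44 V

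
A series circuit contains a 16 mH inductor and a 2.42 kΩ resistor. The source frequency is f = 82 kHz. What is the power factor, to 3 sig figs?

0.282

ω = 2πf = 515200 rad/s
X_L = ωL = 8240 Ω
Z = 2420 + j8240 Ω
|Z| = √(2420² + 8240²) = 8590 Ω
∠Z = arctan(8240/2420) = 73.6°
cos φ = cos(73.6°) = 0.282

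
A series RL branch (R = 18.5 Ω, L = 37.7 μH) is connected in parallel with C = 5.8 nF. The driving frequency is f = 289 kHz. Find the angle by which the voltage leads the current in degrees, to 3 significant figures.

40.0°

ω = 2πf = 1.816e+06 rad/s
X_L = ωL = 68.5 Ω
X_C = 1/(ωC) = 94.9 Ω
Branch 1 (R+jX_L): Z₁ = 18.5 + j68.5 Ω, |Z₁| = 70.9 Ω
Branch 2 (−jX_C): Z₂ = −j94.9 Ω
Parallel: Z = Z₁Z₂/(Z₁+Z₂), |Z| = 208 Ω, ∠Z = 40.0°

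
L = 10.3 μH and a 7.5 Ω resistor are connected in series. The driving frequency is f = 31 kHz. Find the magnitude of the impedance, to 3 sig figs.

ω = 2πf = 194800 rad/s
X_L = ωL = 2.01 Ω
Z = 7.50 + j2.01 Ω
|Z| = √(7.50² + 2.01²) = 7.76 Ω

7.76 Ω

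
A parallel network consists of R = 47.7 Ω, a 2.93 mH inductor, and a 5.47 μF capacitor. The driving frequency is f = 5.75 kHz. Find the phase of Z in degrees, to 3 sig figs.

ω = 2πf = 36130 rad/s
X_L = ωL = 106 Ω
X_C = 1/(ωC) = 5.06 Ω
Parallel: admittances add. Y = 1/R + 1/(jωL) + jωC
Y = (0.0210 + j0.188) S
|Y| = 0.189 S → |Z| = 1/|Y| = 5.28 Ω, ∠Z = −∠Y = -83.6°

-83.6°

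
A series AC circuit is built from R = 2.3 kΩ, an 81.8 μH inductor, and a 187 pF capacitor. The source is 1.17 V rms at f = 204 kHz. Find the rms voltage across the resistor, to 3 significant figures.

0.576 V

ω = 2πf = 1.282e+06 rad/s
X_L = ωL = 105 Ω
X_C = 1/(ωC) = 4170 Ω
Net reactance X = X_L − X_C = -4070 Ω
Z = 2300 − j4070 Ω
|Z| = √(2300² + 4070²) = 4670 Ω
I = V/|Z| = 250 μA
V_R = I·|Z_R| = 0.000250 × 2300 = 0.576 V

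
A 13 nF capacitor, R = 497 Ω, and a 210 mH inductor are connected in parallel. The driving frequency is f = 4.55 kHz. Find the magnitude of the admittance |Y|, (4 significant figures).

2.022 mS

ω = 2πf = 28590 rad/s
X_L = ωL = 6004 Ω
X_C = 1/(ωC) = 2691 Ω
Parallel: admittances add. Y = 1/R + 1/(jωL) + jωC
Y = (0.002012 + j0.0002051) S
|Y| = 0.002022 S → |Z| = 1/|Y| = 494.4 Ω, ∠Z = −∠Y = -5.820°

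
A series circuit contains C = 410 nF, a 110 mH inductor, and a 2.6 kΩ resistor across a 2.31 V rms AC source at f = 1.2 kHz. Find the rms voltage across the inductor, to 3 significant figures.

ω = 2πf = 7540 rad/s
X_L = ωL = 829 Ω
X_C = 1/(ωC) = 323 Ω
Net reactance X = X_L − X_C = 506 Ω
Z = 2600 + j506 Ω
|Z| = √(2600² + 506²) = 2650 Ω
I = V/|Z| = 872 μA
V_L = I·|Z_L| = 0.000872 × 829 = 0.723 V

0.723 V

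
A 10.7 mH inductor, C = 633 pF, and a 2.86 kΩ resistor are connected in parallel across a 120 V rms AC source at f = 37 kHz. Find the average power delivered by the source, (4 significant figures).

ω = 2πf = 232500 rad/s
X_L = ωL = 2488 Ω
X_C = 1/(ωC) = 6795 Ω
Parallel: admittances add. Y = 1/R + 1/(jωL) + jωC
Y = (0.0003497 − j0.0002548) S
|Y| = 0.0004327 S → |Z| = 1/|Y| = 2311 Ω, ∠Z = −∠Y = 36.09°
I = V/|Z| = 51.92 mA
P = VI cos φ = 120 × 0.05192 × cos(36.09°) = 5.035 W

5.035 W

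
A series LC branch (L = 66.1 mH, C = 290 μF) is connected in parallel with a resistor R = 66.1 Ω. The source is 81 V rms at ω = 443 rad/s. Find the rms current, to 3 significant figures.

X_L = ωL = 29.3 Ω
X_C = 1/(ωC) = 7.78 Ω
Branch 1: Z₁ = R = 66.1 Ω
Branch 2 (series LC): Z₂ = j(X_L − X_C) = j21.5 Ω
Parallel: Z = Z₁Z₂/(Z₁+Z₂), |Z| = 20.4 Ω, ∠Z = 72.0°
I = V/|Z| = 81/20.4 = 3.96 A

3.96 A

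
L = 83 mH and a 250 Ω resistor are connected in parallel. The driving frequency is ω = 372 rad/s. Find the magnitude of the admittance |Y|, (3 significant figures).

X_L = ωL = 30.9 Ω
Parallel: admittances add. Y = 1/R + 1/(jωL)
Y = (0.00400 − j0.0324) S
|Y| = 0.0326 S → |Z| = 1/|Y| = 30.6 Ω, ∠Z = −∠Y = 83.0°

32.6 mS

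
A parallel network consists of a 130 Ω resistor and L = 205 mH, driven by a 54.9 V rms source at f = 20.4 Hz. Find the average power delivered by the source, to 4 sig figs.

ω = 2πf = 128.2 rad/s
X_L = ωL = 26.28 Ω
Parallel: admittances add. Y = 1/R + 1/(jωL)
Y = (0.007692 − j0.03806) S
|Y| = 0.03883 S → |Z| = 1/|Y| = 25.76 Ω, ∠Z = −∠Y = 78.57°
I = V/|Z| = 2.132 A
P = VI cos φ = 54.9 × 2.132 × cos(78.57°) = 23.18 W

23.18 W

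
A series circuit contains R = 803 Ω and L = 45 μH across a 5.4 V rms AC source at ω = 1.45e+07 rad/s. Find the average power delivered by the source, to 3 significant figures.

21.9 mW

X_L = ωL = 652 Ω
Z = 803 + j652 Ω
|Z| = √(803² + 652²) = 1030 Ω
∠Z = arctan(652/803) = 39.1°
I = V/|Z| = 5.22 mA
P = VI cos φ = 5.4 × 0.00522 × cos(39.1°) = 21.9 mW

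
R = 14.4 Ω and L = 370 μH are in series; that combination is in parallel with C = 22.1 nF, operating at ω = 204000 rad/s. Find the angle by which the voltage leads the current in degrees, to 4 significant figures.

X_L = ωL = 75.48 Ω
X_C = 1/(ωC) = 221.8 Ω
Branch 1 (R+jX_L): Z₁ = 14.40 + j75.48 Ω, |Z₁| = 76.84 Ω
Branch 2 (−jX_C): Z₂ = −j221.8 Ω
Parallel: Z = Z₁Z₂/(Z₁+Z₂), |Z| = 115.9 Ω, ∠Z = 73.58°

73.58°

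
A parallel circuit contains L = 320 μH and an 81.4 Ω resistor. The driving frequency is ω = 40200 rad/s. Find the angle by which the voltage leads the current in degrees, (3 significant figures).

81.0°

X_L = ωL = 12.9 Ω
Parallel: admittances add. Y = 1/R + 1/(jωL)
Y = (0.0123 − j0.0777) S
|Y| = 0.0787 S → |Z| = 1/|Y| = 12.7 Ω, ∠Z = −∠Y = 81.0°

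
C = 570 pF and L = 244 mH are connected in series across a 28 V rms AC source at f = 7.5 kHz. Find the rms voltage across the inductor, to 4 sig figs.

12.51 V

ω = 2πf = 47120 rad/s
X_L = ωL = 11500 Ω
X_C = 1/(ωC) = 37230 Ω
Net reactance X = X_L − X_C = -25730 Ω
Z = − j25730 Ω
|Z| = √(0² + 25730²) = 25730 Ω
I = V/|Z| = 1.088 mA
V_L = I·|Z_L| = 0.001088 × 11500 = 12.51 V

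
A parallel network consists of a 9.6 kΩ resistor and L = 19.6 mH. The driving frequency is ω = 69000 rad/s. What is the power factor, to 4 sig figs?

0.1395

X_L = ωL = 1352 Ω
Parallel: admittances add. Y = 1/R + 1/(jωL)
Y = (0.0001042 − j0.0007394) S
|Y| = 0.0007467 S → |Z| = 1/|Y| = 1339 Ω, ∠Z = −∠Y = 81.98°
cos φ = cos(81.98°) = 0.1395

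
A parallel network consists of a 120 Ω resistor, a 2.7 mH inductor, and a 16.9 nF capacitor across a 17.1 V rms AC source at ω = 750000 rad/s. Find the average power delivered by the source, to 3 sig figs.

2.44 W

X_L = ωL = 2020 Ω
X_C = 1/(ωC) = 78.9 Ω
Parallel: admittances add. Y = 1/R + 1/(jωL) + jωC
Y = (0.00833 + j0.0122) S
|Y| = 0.0148 S → |Z| = 1/|Y| = 67.8 Ω, ∠Z = −∠Y = -55.6°
I = V/|Z| = 252 mA
P = VI cos φ = 17.1 × 0.252 × cos(-55.6°) = 2.44 W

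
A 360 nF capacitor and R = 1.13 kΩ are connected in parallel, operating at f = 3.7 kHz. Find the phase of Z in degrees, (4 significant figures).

-83.96°

ω = 2πf = 23250 rad/s
X_C = 1/(ωC) = 119.5 Ω
Parallel: admittances add. Y = 1/R + jωC
Y = (0.0008850 + j0.008369) S
|Y| = 0.008416 S → |Z| = 1/|Y| = 118.8 Ω, ∠Z = −∠Y = -83.96°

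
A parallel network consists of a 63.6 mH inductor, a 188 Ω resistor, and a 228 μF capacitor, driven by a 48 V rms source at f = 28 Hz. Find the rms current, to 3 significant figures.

ω = 2πf = 175.9 rad/s
X_L = ωL = 11.2 Ω
X_C = 1/(ωC) = 24.9 Ω
Parallel: admittances add. Y = 1/R + 1/(jωL) + jωC
Y = (0.00532 − j0.0493) S
|Y| = 0.0495 S → |Z| = 1/|Y| = 20.2 Ω, ∠Z = −∠Y = 83.8°
I = V/|Z| = 48/20.2 = 2.38 A

2.38 A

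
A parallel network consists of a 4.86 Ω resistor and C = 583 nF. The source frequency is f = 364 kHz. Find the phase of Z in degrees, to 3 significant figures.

ω = 2πf = 2.287e+06 rad/s
X_C = 1/(ωC) = 0.750 Ω
Parallel: admittances add. Y = 1/R + jωC
Y = (0.206 + j1.33) S
|Y| = 1.35 S → |Z| = 1/|Y| = 0.741 Ω, ∠Z = −∠Y = -81.2°

-81.2°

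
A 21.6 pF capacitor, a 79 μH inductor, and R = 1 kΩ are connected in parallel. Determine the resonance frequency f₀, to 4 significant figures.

3.853 MHz

ω₀ = 1/√(LC) = 1/√(7.9e-05 × 2.16e-11) = 2.421e+07 rad/s
f₀ = ω₀/(2π) = 3.853 MHz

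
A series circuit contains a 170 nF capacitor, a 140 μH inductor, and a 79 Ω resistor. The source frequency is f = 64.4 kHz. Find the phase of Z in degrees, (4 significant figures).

28.06°

ω = 2πf = 404600 rad/s
X_L = ωL = 56.65 Ω
X_C = 1/(ωC) = 14.54 Ω
Net reactance X = X_L − X_C = 42.11 Ω
Z = 79.00 + j42.11 Ω
|Z| = √(79.00² + 42.11²) = 89.52 Ω
∠Z = arctan(42.11/79.00) = 28.06°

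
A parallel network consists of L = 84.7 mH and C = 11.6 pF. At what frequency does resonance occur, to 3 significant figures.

161 kHz

ω₀ = 1/√(LC) = 1/√(0.0847 × 1.16e-11) = 1.009e+06 rad/s
f₀ = ω₀/(2π) = 161 kHz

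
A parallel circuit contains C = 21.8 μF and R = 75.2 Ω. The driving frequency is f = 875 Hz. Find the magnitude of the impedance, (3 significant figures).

8.29 Ω

ω = 2πf = 5498 rad/s
X_C = 1/(ωC) = 8.34 Ω
Parallel: admittances add. Y = 1/R + jωC
Y = (0.0133 + j0.120) S
|Y| = 0.121 S → |Z| = 1/|Y| = 8.29 Ω, ∠Z = −∠Y = -83.7°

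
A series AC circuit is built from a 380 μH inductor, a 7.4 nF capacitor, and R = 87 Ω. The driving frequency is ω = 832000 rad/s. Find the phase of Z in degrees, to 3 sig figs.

60.5°

X_L = ωL = 316 Ω
X_C = 1/(ωC) = 162 Ω
Net reactance X = X_L − X_C = 154 Ω
Z = 87.0 + j154 Ω
|Z| = √(87.0² + 154²) = 177 Ω
∠Z = arctan(154/87.0) = 60.5°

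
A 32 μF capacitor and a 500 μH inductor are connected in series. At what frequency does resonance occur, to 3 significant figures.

ω₀ = 1/√(LC) = 1/√(0.0005 × 3.2e-05) = 7906 rad/s
f₀ = ω₀/(2π) = 1.26 kHz

1.26 kHz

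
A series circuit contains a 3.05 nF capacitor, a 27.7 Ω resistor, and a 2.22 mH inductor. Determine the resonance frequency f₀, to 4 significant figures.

61.16 kHz

ω₀ = 1/√(LC) = 1/√(0.00222 × 3.05e-09) = 384300 rad/s
f₀ = ω₀/(2π) = 61.16 kHz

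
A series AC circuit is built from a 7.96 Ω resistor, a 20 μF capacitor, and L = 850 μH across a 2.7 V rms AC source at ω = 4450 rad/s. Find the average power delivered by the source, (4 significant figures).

X_L = ωL = 3.782 Ω
X_C = 1/(ωC) = 11.24 Ω
Net reactance X = X_L − X_C = -7.453 Ω
Z = 7.960 − j7.453 Ω
|Z| = √(7.960² + 7.453²) = 10.90 Ω
∠Z = arctan(-7.453/7.960) = -43.12°
I = V/|Z| = 247.6 mA
P = VI cos φ = 2.7 × 0.2476 × cos(-43.12°) = 488.0 mW

488.0 mW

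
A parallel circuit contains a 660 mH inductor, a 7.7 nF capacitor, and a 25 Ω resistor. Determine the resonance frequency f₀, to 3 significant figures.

2.23 kHz

ω₀ = 1/√(LC) = 1/√(0.66 × 7.7e-09) = 14030 rad/s
f₀ = ω₀/(2π) = 2.23 kHz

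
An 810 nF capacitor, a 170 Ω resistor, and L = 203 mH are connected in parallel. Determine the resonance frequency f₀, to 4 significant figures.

392.5 Hz

ω₀ = 1/√(LC) = 1/√(0.203 × 8.1e-07) = 2466 rad/s
f₀ = ω₀/(2π) = 392.5 Hz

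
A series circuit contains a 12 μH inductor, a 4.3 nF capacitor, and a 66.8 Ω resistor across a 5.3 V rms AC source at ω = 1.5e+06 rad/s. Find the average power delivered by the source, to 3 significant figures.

80.7 mW

X_L = ωL = 18.0 Ω
X_C = 1/(ωC) = 155 Ω
Net reactance X = X_L − X_C = -137 Ω
Z = 66.8 − j137 Ω
|Z| = √(66.8² + 137²) = 152 Ω
∠Z = arctan(-137/66.8) = -64.0°
I = V/|Z| = 34.8 mA
P = VI cos φ = 5.3 × 0.0348 × cos(-64.0°) = 80.7 mW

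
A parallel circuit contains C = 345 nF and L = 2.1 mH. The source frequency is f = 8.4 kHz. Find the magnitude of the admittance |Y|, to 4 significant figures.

ω = 2πf = 52780 rad/s
X_L = ωL = 110.8 Ω
X_C = 1/(ωC) = 54.92 Ω
Parallel: admittances add. Y = 1/(jωL) + jωC
Y = (0 + j0.009186) S
|Y| = 0.009186 S → |Z| = 1/|Y| = 108.9 Ω, ∠Z = −∠Y = -90.00°

9.186 mS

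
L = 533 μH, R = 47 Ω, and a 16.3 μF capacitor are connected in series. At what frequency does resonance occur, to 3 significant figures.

ω₀ = 1/√(LC) = 1/√(0.000533 × 1.63e-05) = 10730 rad/s
f₀ = ω₀/(2π) = 1.71 kHz

1.71 kHz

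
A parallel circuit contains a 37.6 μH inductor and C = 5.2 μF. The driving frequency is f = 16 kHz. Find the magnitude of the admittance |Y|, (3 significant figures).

258 mS

ω = 2πf = 100500 rad/s
X_L = ωL = 3.78 Ω
X_C = 1/(ωC) = 1.91 Ω
Parallel: admittances add. Y = 1/(jωL) + jωC
Y = (0 + j0.258) S
|Y| = 0.258 S → |Z| = 1/|Y| = 3.87 Ω, ∠Z = −∠Y = -90.0°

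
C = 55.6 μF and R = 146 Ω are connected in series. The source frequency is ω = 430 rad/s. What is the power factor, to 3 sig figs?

0.961

X_C = 1/(ωC) = 41.8 Ω
Z = 146 − j41.8 Ω
|Z| = √(146² + 41.8²) = 152 Ω
∠Z = arctan(-41.8/146) = -16.0°
cos φ = cos(-16.0°) = 0.961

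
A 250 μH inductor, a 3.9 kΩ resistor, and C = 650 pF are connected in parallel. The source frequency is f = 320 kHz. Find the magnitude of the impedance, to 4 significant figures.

ω = 2πf = 2.011e+06 rad/s
X_L = ωL = 502.7 Ω
X_C = 1/(ωC) = 765.2 Ω
Parallel: admittances add. Y = 1/R + 1/(jωL) + jωC
Y = (0.0002564 − j0.0006825) S
|Y| = 0.0007291 S → |Z| = 1/|Y| = 1372 Ω, ∠Z = −∠Y = 69.41°

1372 Ω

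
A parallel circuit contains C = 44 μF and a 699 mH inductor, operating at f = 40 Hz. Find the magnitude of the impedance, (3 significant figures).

186 Ω

ω = 2πf = 251.3 rad/s
X_L = ωL = 176 Ω
X_C = 1/(ωC) = 90.4 Ω
Parallel: admittances add. Y = 1/(jωL) + jωC
Y = (0 + j0.00537) S
|Y| = 0.00537 S → |Z| = 1/|Y| = 186 Ω, ∠Z = −∠Y = -90.0°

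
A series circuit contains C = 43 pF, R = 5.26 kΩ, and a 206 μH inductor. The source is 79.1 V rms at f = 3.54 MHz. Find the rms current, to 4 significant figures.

12.48 mA

ω = 2πf = 2.224e+07 rad/s
X_L = ωL = 4582 Ω
X_C = 1/(ωC) = 1046 Ω
Net reactance X = X_L − X_C = 3536 Ω
Z = 5260 + j3536 Ω
|Z| = √(5260² + 3536²) = 6338 Ω
I = V/|Z| = 79.1/6338 = 12.48 mA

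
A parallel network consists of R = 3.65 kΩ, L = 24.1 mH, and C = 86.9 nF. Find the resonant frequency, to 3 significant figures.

ω₀ = 1/√(LC) = 1/√(0.0241 × 8.69e-08) = 21850 rad/s
f₀ = ω₀/(2π) = 3.48 kHz

3.48 kHz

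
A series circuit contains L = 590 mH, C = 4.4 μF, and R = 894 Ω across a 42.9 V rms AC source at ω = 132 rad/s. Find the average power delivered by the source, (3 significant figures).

470 mW

X_L = ωL = 77.9 Ω
X_C = 1/(ωC) = 1720 Ω
Net reactance X = X_L − X_C = -1640 Ω
Z = 894 − j1640 Ω
|Z| = √(894² + 1640²) = 1870 Ω
∠Z = arctan(-1640/894) = -61.5°
I = V/|Z| = 22.9 mA
P = VI cos φ = 42.9 × 0.0229 × cos(-61.5°) = 470 mW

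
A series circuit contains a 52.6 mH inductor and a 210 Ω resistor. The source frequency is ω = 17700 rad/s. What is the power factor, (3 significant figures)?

0.220

X_L = ωL = 931 Ω
Z = 210 + j931 Ω
|Z| = √(210² + 931²) = 954 Ω
∠Z = arctan(931/210) = 77.3°
cos φ = cos(77.3°) = 0.220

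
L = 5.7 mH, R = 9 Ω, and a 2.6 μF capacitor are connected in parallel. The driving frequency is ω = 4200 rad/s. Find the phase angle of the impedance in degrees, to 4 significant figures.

X_L = ωL = 23.94 Ω
X_C = 1/(ωC) = 91.58 Ω
Parallel: admittances add. Y = 1/R + 1/(jωL) + jωC
Y = (0.1111 − j0.03085) S
|Y| = 0.1153 S → |Z| = 1/|Y| = 8.672 Ω, ∠Z = −∠Y = 15.52°

15.52°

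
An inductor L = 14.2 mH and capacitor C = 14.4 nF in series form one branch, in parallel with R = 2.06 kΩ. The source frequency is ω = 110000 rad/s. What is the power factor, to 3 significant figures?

0.412

X_L = ωL = 1560 Ω
X_C = 1/(ωC) = 631 Ω
Branch 1: Z₁ = R = 2060 Ω
Branch 2 (series LC): Z₂ = j(X_L − X_C) = j931 Ω
Parallel: Z = Z₁Z₂/(Z₁+Z₂), |Z| = 848 Ω, ∠Z = 65.7°
cos φ = cos(65.7°) = 0.412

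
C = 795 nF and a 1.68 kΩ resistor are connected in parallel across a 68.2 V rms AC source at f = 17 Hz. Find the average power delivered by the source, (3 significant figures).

ω = 2πf = 106.8 rad/s
X_C = 1/(ωC) = 11800 Ω
Parallel: admittances add. Y = 1/R + jωC
Y = (0.000595 + j8.49e-05) S
|Y| = 0.000601 S → |Z| = 1/|Y| = 1660 Ω, ∠Z = −∠Y = -8.12°
I = V/|Z| = 41.0 mA
P = VI cos φ = 68.2 × 0.0410 × cos(-8.12°) = 2.77 W

2.77 W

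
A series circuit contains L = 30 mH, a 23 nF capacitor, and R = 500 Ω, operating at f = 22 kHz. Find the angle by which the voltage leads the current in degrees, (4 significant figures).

82.57°

ω = 2πf = 138200 rad/s
X_L = ωL = 4147 Ω
X_C = 1/(ωC) = 314.5 Ω
Net reactance X = X_L − X_C = 3832 Ω
Z = 500.0 + j3832 Ω
|Z| = √(500.0² + 3832²) = 3865 Ω
∠Z = arctan(3832/500.0) = 82.57°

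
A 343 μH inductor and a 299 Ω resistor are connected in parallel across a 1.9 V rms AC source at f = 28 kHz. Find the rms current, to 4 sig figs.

ω = 2πf = 175900 rad/s
X_L = ωL = 60.34 Ω
Parallel: admittances add. Y = 1/R + 1/(jωL)
Y = (0.003344 − j0.01657) S
|Y| = 0.01691 S → |Z| = 1/|Y| = 59.15 Ω, ∠Z = −∠Y = 78.59°
I = V/|Z| = 1.9/59.15 = 32.12 mA

32.12 mA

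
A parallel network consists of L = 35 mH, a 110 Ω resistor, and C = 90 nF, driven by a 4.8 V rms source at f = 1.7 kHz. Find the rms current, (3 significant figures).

44.4 mA

ω = 2πf = 10680 rad/s
X_L = ωL = 374 Ω
X_C = 1/(ωC) = 1040 Ω
Parallel: admittances add. Y = 1/R + 1/(jωL) + jωC
Y = (0.00909 − j0.00171) S
|Y| = 0.00925 S → |Z| = 1/|Y| = 108 Ω, ∠Z = −∠Y = 10.7°
I = V/|Z| = 4.8/108 = 44.4 mA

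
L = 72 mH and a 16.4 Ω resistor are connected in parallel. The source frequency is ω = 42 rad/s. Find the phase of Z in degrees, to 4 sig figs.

X_L = ωL = 3.024 Ω
Parallel: admittances add. Y = 1/R + 1/(jωL)
Y = (0.06098 − j0.3307) S
|Y| = 0.3363 S → |Z| = 1/|Y| = 2.974 Ω, ∠Z = −∠Y = 79.55°

79.55°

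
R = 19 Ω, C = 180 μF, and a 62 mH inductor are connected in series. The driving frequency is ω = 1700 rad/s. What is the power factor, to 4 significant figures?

0.1829

X_L = ωL = 105.4 Ω
X_C = 1/(ωC) = 3.268 Ω
Net reactance X = X_L − X_C = 102.1 Ω
Z = 19.00 + j102.1 Ω
|Z| = √(19.00² + 102.1²) = 103.9 Ω
∠Z = arctan(102.1/19.00) = 79.46°
cos φ = cos(79.46°) = 0.1829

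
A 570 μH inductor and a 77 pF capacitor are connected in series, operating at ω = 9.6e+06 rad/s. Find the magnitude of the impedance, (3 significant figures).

4120 Ω

X_L = ωL = 5470 Ω
X_C = 1/(ωC) = 1350 Ω
Net reactance X = X_L − X_C = 4120 Ω
Z = j4120 Ω
|Z| = √(0² + 4120²) = 4120 Ω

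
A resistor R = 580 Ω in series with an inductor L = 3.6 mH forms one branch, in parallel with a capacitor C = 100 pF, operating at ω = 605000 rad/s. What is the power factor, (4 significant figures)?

0.2961

X_L = ωL = 2178 Ω
X_C = 1/(ωC) = 16530 Ω
Branch 1 (R+jX_L): Z₁ = 580.0 + j2178 Ω, |Z₁| = 2254 Ω
Branch 2 (−jX_C): Z₂ = −j16530 Ω
Parallel: Z = Z₁Z₂/(Z₁+Z₂), |Z| = 2594 Ω, ∠Z = 72.77°
cos φ = cos(72.77°) = 0.2961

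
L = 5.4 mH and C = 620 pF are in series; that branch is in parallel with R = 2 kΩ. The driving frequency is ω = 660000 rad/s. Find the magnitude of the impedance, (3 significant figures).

977 Ω

X_L = ωL = 3560 Ω
X_C = 1/(ωC) = 2440 Ω
Branch 1: Z₁ = R = 2000 Ω
Branch 2 (series LC): Z₂ = j(X_L − X_C) = j1120 Ω
Parallel: Z = Z₁Z₂/(Z₁+Z₂), |Z| = 977 Ω, ∠Z = 60.7°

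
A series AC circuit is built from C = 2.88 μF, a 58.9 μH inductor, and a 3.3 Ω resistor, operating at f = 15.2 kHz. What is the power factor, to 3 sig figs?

ω = 2πf = 95500 rad/s
X_L = ωL = 5.63 Ω
X_C = 1/(ωC) = 3.64 Ω
Net reactance X = X_L − X_C = 1.99 Ω
Z = 3.30 + j1.99 Ω
|Z| = √(3.30² + 1.99²) = 3.85 Ω
∠Z = arctan(1.99/3.30) = 31.1°
cos φ = cos(31.1°) = 0.856

0.856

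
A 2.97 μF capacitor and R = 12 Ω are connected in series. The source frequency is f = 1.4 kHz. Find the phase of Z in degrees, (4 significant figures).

ω = 2πf = 8796 rad/s
X_C = 1/(ωC) = 38.28 Ω
Z = 12.00 − j38.28 Ω
|Z| = √(12.00² + 38.28²) = 40.11 Ω
∠Z = arctan(-38.28/12.00) = -72.59°

-72.59°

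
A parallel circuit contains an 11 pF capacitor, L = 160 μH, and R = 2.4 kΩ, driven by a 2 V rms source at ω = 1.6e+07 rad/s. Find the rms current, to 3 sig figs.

X_L = ωL = 2560 Ω
X_C = 1/(ωC) = 5680 Ω
Parallel: admittances add. Y = 1/R + 1/(jωL) + jωC
Y = (0.000417 − j0.000215) S
|Y| = 0.000469 S → |Z| = 1/|Y| = 2130 Ω, ∠Z = −∠Y = 27.3°
I = V/|Z| = 2/2130 = 937 μA

937 μA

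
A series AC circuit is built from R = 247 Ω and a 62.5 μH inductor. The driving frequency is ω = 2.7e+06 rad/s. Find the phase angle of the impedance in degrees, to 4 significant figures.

X_L = ωL = 168.8 Ω
Z = 247.0 + j168.8 Ω
|Z| = √(247.0² + 168.8²) = 299.1 Ω
∠Z = arctan(168.8/247.0) = 34.34°

34.34°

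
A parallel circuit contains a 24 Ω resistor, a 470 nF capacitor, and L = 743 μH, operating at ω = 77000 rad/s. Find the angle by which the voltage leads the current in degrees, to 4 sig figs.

-24.18°

X_L = ωL = 57.21 Ω
X_C = 1/(ωC) = 27.63 Ω
Parallel: admittances add. Y = 1/R + 1/(jωL) + jωC
Y = (0.04167 + j0.01871) S
|Y| = 0.04568 S → |Z| = 1/|Y| = 21.89 Ω, ∠Z = −∠Y = -24.18°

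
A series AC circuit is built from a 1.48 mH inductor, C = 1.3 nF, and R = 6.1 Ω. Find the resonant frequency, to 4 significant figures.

114.7 kHz

ω₀ = 1/√(LC) = 1/√(0.00148 × 1.3e-09) = 720900 rad/s
f₀ = ω₀/(2π) = 114.7 kHz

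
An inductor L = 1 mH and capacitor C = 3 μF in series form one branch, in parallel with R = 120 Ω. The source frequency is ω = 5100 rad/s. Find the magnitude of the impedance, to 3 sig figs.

53.9 Ω

X_L = ωL = 5.10 Ω
X_C = 1/(ωC) = 65.4 Ω
Branch 1: Z₁ = R = 120 Ω
Branch 2 (series LC): Z₂ = j(X_L − X_C) = −j60.3 Ω
Parallel: Z = Z₁Z₂/(Z₁+Z₂), |Z| = 53.9 Ω, ∠Z = -63.3°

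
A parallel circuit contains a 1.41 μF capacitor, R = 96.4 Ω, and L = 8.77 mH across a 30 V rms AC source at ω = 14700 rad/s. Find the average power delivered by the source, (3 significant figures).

X_L = ωL = 129 Ω
X_C = 1/(ωC) = 48.2 Ω
Parallel: admittances add. Y = 1/R + 1/(jωL) + jωC
Y = (0.0104 + j0.0130) S
|Y| = 0.0166 S → |Z| = 1/|Y| = 60.2 Ω, ∠Z = −∠Y = -51.3°
I = V/|Z| = 498 mA
P = VI cos φ = 30 × 0.498 × cos(-51.3°) = 9.34 W

9.34 W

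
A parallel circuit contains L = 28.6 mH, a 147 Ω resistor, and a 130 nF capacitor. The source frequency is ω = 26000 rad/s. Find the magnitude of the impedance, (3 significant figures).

141 Ω

X_L = ωL = 744 Ω
X_C = 1/(ωC) = 296 Ω
Parallel: admittances add. Y = 1/R + 1/(jωL) + jωC
Y = (0.00680 + j0.00204) S
|Y| = 0.00710 S → |Z| = 1/|Y| = 141 Ω, ∠Z = −∠Y = -16.7°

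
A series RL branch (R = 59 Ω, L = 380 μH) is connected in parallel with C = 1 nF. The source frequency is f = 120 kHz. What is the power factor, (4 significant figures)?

0.2569

ω = 2πf = 754000 rad/s
X_L = ωL = 286.5 Ω
X_C = 1/(ωC) = 1326 Ω
Branch 1 (R+jX_L): Z₁ = 59.00 + j286.5 Ω, |Z₁| = 292.5 Ω
Branch 2 (−jX_C): Z₂ = −j1326 Ω
Parallel: Z = Z₁Z₂/(Z₁+Z₂), |Z| = 372.5 Ω, ∠Z = 75.12°
cos φ = cos(75.12°) = 0.2569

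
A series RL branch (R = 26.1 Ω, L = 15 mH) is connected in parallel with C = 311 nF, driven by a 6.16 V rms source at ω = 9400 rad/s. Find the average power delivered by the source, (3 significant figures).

X_L = ωL = 141 Ω
X_C = 1/(ωC) = 342 Ω
Branch 1 (R+jX_L): Z₁ = 26.1 + j141 Ω, |Z₁| = 143 Ω
Branch 2 (−jX_C): Z₂ = −j342 Ω
Parallel: Z = Z₁Z₂/(Z₁+Z₂), |Z| = 242 Ω, ∠Z = 72.1°
I = V/|Z| = 25.5 mA
P = VI cos φ = 6.16 × 0.0255 × cos(72.1°) = 48.2 mW

48.2 mW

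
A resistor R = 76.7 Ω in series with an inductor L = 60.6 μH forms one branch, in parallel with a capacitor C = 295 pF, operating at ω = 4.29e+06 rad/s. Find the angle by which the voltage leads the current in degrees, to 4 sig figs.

X_L = ωL = 260.0 Ω
X_C = 1/(ωC) = 790.2 Ω
Branch 1 (R+jX_L): Z₁ = 76.70 + j260.0 Ω, |Z₁| = 271.1 Ω
Branch 2 (−jX_C): Z₂ = −j790.2 Ω
Parallel: Z = Z₁Z₂/(Z₁+Z₂), |Z| = 399.8 Ω, ∠Z = 65.33°

65.33°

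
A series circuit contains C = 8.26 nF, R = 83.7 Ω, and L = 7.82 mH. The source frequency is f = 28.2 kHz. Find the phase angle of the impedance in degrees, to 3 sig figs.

ω = 2πf = 177200 rad/s
X_L = ωL = 1390 Ω
X_C = 1/(ωC) = 683 Ω
Net reactance X = X_L − X_C = 702 Ω
Z = 83.7 + j702 Ω
|Z| = √(83.7² + 702²) = 707 Ω
∠Z = arctan(702/83.7) = 83.2°

83.2°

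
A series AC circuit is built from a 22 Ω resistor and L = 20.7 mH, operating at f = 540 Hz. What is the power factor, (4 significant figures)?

0.2989

ω = 2πf = 3393 rad/s
X_L = ωL = 70.23 Ω
Z = 22.00 + j70.23 Ω
|Z| = √(22.00² + 70.23²) = 73.60 Ω
∠Z = arctan(70.23/22.00) = 72.61°
cos φ = cos(72.61°) = 0.2989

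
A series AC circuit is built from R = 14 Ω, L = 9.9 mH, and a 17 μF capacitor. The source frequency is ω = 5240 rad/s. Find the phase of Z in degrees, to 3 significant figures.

X_L = ωL = 51.9 Ω
X_C = 1/(ωC) = 11.2 Ω
Net reactance X = X_L − X_C = 40.7 Ω
Z = 14.0 + j40.7 Ω
|Z| = √(14.0² + 40.7²) = 43.0 Ω
∠Z = arctan(40.7/14.0) = 71.0°

71.0°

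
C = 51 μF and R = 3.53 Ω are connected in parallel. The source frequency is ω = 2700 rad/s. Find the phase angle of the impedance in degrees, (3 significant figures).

X_C = 1/(ωC) = 7.26 Ω
Parallel: admittances add. Y = 1/R + jωC
Y = (0.283 + j0.138) S
|Y| = 0.315 S → |Z| = 1/|Y| = 3.17 Ω, ∠Z = −∠Y = -25.9°

-25.9°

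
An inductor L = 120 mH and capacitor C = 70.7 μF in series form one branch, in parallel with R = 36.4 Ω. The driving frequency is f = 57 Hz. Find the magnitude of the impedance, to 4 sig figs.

3.468 Ω

ω = 2πf = 358.1 rad/s
X_L = ωL = 42.98 Ω
X_C = 1/(ωC) = 39.49 Ω
Branch 1: Z₁ = R = 36.40 Ω
Branch 2 (series LC): Z₂ = j(X_L − X_C) = j3.483 Ω
Parallel: Z = Z₁Z₂/(Z₁+Z₂), |Z| = 3.468 Ω, ∠Z = 84.53°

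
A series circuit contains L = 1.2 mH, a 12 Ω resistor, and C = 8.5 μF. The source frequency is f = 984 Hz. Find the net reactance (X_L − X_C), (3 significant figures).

ω = 2πf = 6183 rad/s
X_L = ωL = 7.42 Ω
X_C = 1/(ωC) = 19.0 Ω
X = 7.42 − 19.0 = -11.6 Ω

-11.6 Ω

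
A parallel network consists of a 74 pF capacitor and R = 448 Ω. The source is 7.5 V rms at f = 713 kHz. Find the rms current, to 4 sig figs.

16.92 mA

ω = 2πf = 4.48e+06 rad/s
X_C = 1/(ωC) = 3016 Ω
Parallel: admittances add. Y = 1/R + jωC
Y = (0.002232 + j0.0003315) S
|Y| = 0.002257 S → |Z| = 1/|Y| = 443.1 Ω, ∠Z = −∠Y = -8.448°
I = V/|Z| = 7.5/443.1 = 16.92 mA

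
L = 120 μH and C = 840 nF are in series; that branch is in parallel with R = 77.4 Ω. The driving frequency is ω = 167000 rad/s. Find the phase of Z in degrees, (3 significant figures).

80.5°

X_L = ωL = 20.0 Ω
X_C = 1/(ωC) = 7.13 Ω
Branch 1: Z₁ = R = 77.4 Ω
Branch 2 (series LC): Z₂ = j(X_L − X_C) = j12.9 Ω
Parallel: Z = Z₁Z₂/(Z₁+Z₂), |Z| = 12.7 Ω, ∠Z = 80.5°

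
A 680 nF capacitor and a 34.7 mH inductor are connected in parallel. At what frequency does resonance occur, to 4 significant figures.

1.036 kHz

ω₀ = 1/√(LC) = 1/√(0.0347 × 6.8e-07) = 6510 rad/s
f₀ = ω₀/(2π) = 1.036 kHz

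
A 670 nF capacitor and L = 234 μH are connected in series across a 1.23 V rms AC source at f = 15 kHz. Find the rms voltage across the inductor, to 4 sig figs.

4.363 V

ω = 2πf = 94250 rad/s
X_L = ωL = 22.05 Ω
X_C = 1/(ωC) = 15.84 Ω
Net reactance X = X_L − X_C = 6.218 Ω
Z = j6.218 Ω
|Z| = √(0² + 6.218²) = 6.218 Ω
I = V/|Z| = 197.8 mA
V_L = I·|Z_L| = 0.1978 × 22.05 = 4.363 V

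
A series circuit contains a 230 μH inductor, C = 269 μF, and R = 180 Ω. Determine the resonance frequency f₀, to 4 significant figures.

ω₀ = 1/√(LC) = 1/√(0.00023 × 0.000269) = 4020 rad/s
f₀ = ω₀/(2π) = 639.9 Hz

639.9 Hz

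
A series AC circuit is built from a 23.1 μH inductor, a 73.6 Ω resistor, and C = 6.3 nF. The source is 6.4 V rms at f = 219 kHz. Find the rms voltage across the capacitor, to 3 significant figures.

ω = 2πf = 1.376e+06 rad/s
X_L = ωL = 31.8 Ω
X_C = 1/(ωC) = 115 Ω
Net reactance X = X_L − X_C = -83.6 Ω
Z = 73.6 − j83.6 Ω
|Z| = √(73.6² + 83.6²) = 111 Ω
I = V/|Z| = 57.5 mA
V_C = I·|Z_C| = 0.0575 × 115 = 6.63 V

6.63 V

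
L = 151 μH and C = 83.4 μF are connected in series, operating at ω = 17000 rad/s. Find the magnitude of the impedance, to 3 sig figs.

X_L = ωL = 2.57 Ω
X_C = 1/(ωC) = 0.705 Ω
Net reactance X = X_L − X_C = 1.86 Ω
Z = j1.86 Ω
|Z| = √(0² + 1.86²) = 1.86 Ω

1.86 Ω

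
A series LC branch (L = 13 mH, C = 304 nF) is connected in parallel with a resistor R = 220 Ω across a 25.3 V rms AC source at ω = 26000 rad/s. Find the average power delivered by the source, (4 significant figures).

X_L = ωL = 338.0 Ω
X_C = 1/(ωC) = 126.5 Ω
Branch 1: Z₁ = R = 220.0 Ω
Branch 2 (series LC): Z₂ = j(X_L − X_C) = j211.5 Ω
Parallel: Z = Z₁Z₂/(Z₁+Z₂), |Z| = 152.5 Ω, ∠Z = 46.13°
I = V/|Z| = 165.9 mA
P = VI cos φ = 25.3 × 0.1659 × cos(46.13°) = 2.909 W

2.909 W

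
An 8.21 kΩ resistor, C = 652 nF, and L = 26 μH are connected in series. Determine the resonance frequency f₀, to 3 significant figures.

ω₀ = 1/√(LC) = 1/√(2.6e-05 × 6.52e-07) = 242900 rad/s
f₀ = ω₀/(2π) = 38.7 kHz

38.7 kHz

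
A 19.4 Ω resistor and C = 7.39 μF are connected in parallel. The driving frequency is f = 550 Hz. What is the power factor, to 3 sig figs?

ω = 2πf = 3456 rad/s
X_C = 1/(ωC) = 39.2 Ω
Parallel: admittances add. Y = 1/R + jωC
Y = (0.0515 + j0.0255) S
|Y| = 0.0575 S → |Z| = 1/|Y| = 17.4 Ω, ∠Z = −∠Y = -26.4°
cos φ = cos(-26.4°) = 0.896

0.896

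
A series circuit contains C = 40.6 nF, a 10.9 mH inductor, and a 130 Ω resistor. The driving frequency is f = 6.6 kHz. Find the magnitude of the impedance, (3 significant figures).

ω = 2πf = 41470 rad/s
X_L = ωL = 452 Ω
X_C = 1/(ωC) = 594 Ω
Net reactance X = X_L − X_C = -142 Ω
Z = 130 − j142 Ω
|Z| = √(130² + 142²) = 192 Ω

192 Ω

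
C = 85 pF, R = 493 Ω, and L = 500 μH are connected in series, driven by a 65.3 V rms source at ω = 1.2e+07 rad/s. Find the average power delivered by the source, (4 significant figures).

82.64 mW

X_L = ωL = 6000 Ω
X_C = 1/(ωC) = 980.4 Ω
Net reactance X = X_L − X_C = 5020 Ω
Z = 493.0 + j5020 Ω
|Z| = √(493.0² + 5020²) = 5044 Ω
∠Z = arctan(5020/493.0) = 84.39°
I = V/|Z| = 12.95 mA
P = VI cos φ = 65.3 × 0.01295 × cos(84.39°) = 82.64 mW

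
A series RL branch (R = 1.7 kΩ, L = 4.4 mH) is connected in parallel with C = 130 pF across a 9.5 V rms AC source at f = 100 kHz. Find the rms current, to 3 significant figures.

ω = 2πf = 628300 rad/s
X_L = ωL = 2760 Ω
X_C = 1/(ωC) = 12200 Ω
Branch 1 (R+jX_L): Z₁ = 1700 + j2760 Ω, |Z₁| = 3250 Ω
Branch 2 (−jX_C): Z₂ = −j12200 Ω
Parallel: Z = Z₁Z₂/(Z₁+Z₂), |Z| = 4130 Ω, ∠Z = 48.2°
I = V/|Z| = 9.5/4130 = 2.30 mA

2.30 mA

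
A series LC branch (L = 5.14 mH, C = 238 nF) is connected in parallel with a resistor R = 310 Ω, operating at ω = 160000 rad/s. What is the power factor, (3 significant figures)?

X_L = ωL = 822 Ω
X_C = 1/(ωC) = 26.3 Ω
Branch 1: Z₁ = R = 310 Ω
Branch 2 (series LC): Z₂ = j(X_L − X_C) = j796 Ω
Parallel: Z = Z₁Z₂/(Z₁+Z₂), |Z| = 289 Ω, ∠Z = 21.3°
cos φ = cos(21.3°) = 0.932

0.932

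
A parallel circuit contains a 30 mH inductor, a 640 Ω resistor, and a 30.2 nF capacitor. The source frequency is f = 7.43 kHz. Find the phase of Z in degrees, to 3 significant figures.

-24.0°

ω = 2πf = 46680 rad/s
X_L = ωL = 1400 Ω
X_C = 1/(ωC) = 709 Ω
Parallel: admittances add. Y = 1/R + 1/(jωL) + jωC
Y = (0.00156 + j0.000696) S
|Y| = 0.00171 S → |Z| = 1/|Y| = 585 Ω, ∠Z = −∠Y = -24.0°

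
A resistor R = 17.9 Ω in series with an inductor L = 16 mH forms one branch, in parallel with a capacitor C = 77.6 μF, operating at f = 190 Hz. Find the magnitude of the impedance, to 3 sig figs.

ω = 2πf = 1194 rad/s
X_L = ωL = 19.1 Ω
X_C = 1/(ωC) = 10.8 Ω
Branch 1 (R+jX_L): Z₁ = 17.9 + j19.1 Ω, |Z₁| = 26.2 Ω
Branch 2 (−jX_C): Z₂ = −j10.8 Ω
Parallel: Z = Z₁Z₂/(Z₁+Z₂), |Z| = 14.3 Ω, ∠Z = -68.0°

14.3 Ω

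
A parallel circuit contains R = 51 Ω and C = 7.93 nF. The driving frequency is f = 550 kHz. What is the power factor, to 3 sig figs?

ω = 2πf = 3.456e+06 rad/s
X_C = 1/(ωC) = 36.5 Ω
Parallel: admittances add. Y = 1/R + jωC
Y = (0.0196 + j0.0274) S
|Y| = 0.0337 S → |Z| = 1/|Y| = 29.7 Ω, ∠Z = −∠Y = -54.4°
cos φ = cos(-54.4°) = 0.582

0.582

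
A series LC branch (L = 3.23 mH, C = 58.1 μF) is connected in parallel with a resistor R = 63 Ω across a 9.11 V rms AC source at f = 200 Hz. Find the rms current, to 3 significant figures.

ω = 2πf = 1257 rad/s
X_L = ωL = 4.06 Ω
X_C = 1/(ωC) = 13.7 Ω
Branch 1: Z₁ = R = 63.0 Ω
Branch 2 (series LC): Z₂ = j(X_L − X_C) = −j9.64 Ω
Parallel: Z = Z₁Z₂/(Z₁+Z₂), |Z| = 9.53 Ω, ∠Z = -81.3°
I = V/|Z| = 9.11/9.53 = 956 mA

956 mA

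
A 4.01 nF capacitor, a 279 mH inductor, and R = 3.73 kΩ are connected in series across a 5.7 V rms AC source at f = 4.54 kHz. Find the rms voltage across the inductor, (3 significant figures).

11.9 V

ω = 2πf = 28530 rad/s
X_L = ωL = 7960 Ω
X_C = 1/(ωC) = 8740 Ω
Net reactance X = X_L − X_C = -784 Ω
Z = 3730 − j784 Ω
|Z| = √(3730² + 784²) = 3810 Ω
I = V/|Z| = 1.50 mA
V_L = I·|Z_L| = 0.00150 × 7960 = 11.9 V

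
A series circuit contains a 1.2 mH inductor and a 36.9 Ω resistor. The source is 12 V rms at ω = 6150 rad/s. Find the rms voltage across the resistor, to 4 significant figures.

X_L = ωL = 7.380 Ω
Z = 36.90 + j7.380 Ω
|Z| = √(36.90² + 7.380²) = 37.63 Ω
I = V/|Z| = 318.9 mA
V_R = I·|Z_R| = 0.3189 × 36.90 = 11.77 V

11.77 V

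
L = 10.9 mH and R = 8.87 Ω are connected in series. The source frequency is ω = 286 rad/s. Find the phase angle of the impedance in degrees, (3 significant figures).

19.4°

X_L = ωL = 3.12 Ω
Z = 8.87 + j3.12 Ω
|Z| = √(8.87² + 3.12²) = 9.40 Ω
∠Z = arctan(3.12/8.87) = 19.4°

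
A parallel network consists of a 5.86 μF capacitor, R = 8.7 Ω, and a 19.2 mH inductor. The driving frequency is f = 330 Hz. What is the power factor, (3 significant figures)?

0.994

ω = 2πf = 2073 rad/s
X_L = ωL = 39.8 Ω
X_C = 1/(ωC) = 82.3 Ω
Parallel: admittances add. Y = 1/R + 1/(jωL) + jωC
Y = (0.115 − j0.0130) S
|Y| = 0.116 S → |Z| = 1/|Y| = 8.65 Ω, ∠Z = −∠Y = 6.44°
cos φ = cos(6.44°) = 0.994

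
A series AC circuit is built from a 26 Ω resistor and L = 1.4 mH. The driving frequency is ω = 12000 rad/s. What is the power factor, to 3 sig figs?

X_L = ωL = 16.8 Ω
Z = 26.0 + j16.8 Ω
|Z| = √(26.0² + 16.8²) = 31.0 Ω
∠Z = arctan(16.8/26.0) = 32.9°
cos φ = cos(32.9°) = 0.840

0.840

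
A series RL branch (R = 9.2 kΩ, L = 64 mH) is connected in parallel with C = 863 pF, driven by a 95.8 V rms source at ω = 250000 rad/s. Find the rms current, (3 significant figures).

16.4 mA

X_L = ωL = 16000 Ω
X_C = 1/(ωC) = 4630 Ω
Branch 1 (R+jX_L): Z₁ = 9200 + j16000 Ω, |Z₁| = 18500 Ω
Branch 2 (−jX_C): Z₂ = −j4630 Ω
Parallel: Z = Z₁Z₂/(Z₁+Z₂), |Z| = 5850 Ω, ∠Z = -80.9°
I = V/|Z| = 95.8/5850 = 16.4 mA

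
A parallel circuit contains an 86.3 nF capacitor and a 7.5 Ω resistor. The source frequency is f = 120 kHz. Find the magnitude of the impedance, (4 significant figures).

6.740 Ω

ω = 2πf = 754000 rad/s
X_C = 1/(ωC) = 15.37 Ω
Parallel: admittances add. Y = 1/R + jωC
Y = (0.1333 + j0.06507) S
|Y| = 0.1484 S → |Z| = 1/|Y| = 6.740 Ω, ∠Z = −∠Y = -26.01°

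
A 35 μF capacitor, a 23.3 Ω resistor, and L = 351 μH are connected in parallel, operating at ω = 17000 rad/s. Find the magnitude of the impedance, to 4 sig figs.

X_L = ωL = 5.967 Ω
X_C = 1/(ωC) = 1.681 Ω
Parallel: admittances add. Y = 1/R + 1/(jωL) + jωC
Y = (0.04292 + j0.4274) S
|Y| = 0.4296 S → |Z| = 1/|Y| = 2.328 Ω, ∠Z = −∠Y = -84.27°

2.328 Ω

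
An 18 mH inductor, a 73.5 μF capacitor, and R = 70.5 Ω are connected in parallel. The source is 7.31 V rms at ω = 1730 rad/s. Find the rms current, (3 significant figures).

X_L = ωL = 31.1 Ω
X_C = 1/(ωC) = 7.86 Ω
Parallel: admittances add. Y = 1/R + 1/(jωL) + jωC
Y = (0.0142 + j0.0950) S
|Y| = 0.0961 S → |Z| = 1/|Y| = 10.4 Ω, ∠Z = −∠Y = -81.5°
I = V/|Z| = 7.31/10.4 = 702 mA

702 mA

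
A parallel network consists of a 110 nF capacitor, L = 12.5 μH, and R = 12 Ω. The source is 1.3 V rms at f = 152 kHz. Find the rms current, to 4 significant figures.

ω = 2πf = 955000 rad/s
X_L = ωL = 11.94 Ω
X_C = 1/(ωC) = 9.519 Ω
Parallel: admittances add. Y = 1/R + 1/(jωL) + jωC
Y = (0.08333 + j0.02129) S
|Y| = 0.08601 S → |Z| = 1/|Y| = 11.63 Ω, ∠Z = −∠Y = -14.33°
I = V/|Z| = 1.3/11.63 = 111.8 mA

111.8 mA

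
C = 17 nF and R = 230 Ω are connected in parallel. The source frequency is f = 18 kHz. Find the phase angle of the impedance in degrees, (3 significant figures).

ω = 2πf = 113100 rad/s
X_C = 1/(ωC) = 520 Ω
Parallel: admittances add. Y = 1/R + jωC
Y = (0.00435 + j0.00192) S
|Y| = 0.00475 S → |Z| = 1/|Y| = 210 Ω, ∠Z = −∠Y = -23.9°

-23.9°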